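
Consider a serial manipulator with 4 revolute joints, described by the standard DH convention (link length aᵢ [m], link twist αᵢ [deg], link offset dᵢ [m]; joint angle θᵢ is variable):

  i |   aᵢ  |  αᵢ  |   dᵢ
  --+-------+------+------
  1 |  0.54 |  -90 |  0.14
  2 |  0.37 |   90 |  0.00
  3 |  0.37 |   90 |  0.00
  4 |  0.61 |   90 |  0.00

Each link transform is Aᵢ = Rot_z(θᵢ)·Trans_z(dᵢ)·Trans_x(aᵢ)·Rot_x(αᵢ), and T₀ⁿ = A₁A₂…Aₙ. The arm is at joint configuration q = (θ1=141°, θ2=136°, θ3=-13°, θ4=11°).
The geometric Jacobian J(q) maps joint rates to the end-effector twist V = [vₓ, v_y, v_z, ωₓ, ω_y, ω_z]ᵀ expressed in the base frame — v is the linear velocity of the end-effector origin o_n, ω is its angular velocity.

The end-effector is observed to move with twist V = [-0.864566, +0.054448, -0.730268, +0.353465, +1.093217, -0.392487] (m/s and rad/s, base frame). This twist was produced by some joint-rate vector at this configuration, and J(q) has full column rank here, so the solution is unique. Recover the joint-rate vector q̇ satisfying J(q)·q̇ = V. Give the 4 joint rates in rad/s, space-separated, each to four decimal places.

-0.1410 -0.5410 0.4680 0.5450

o_n = [0.3892, -0.0347, -0.8565]
J₁: ẑ×o_n = [0.0347, 0.3892, -0.0000], ω = ẑ
J2: z=[-0.6293, -0.7771, 0.0000] o=[-0.4197, 0.3398, 0.1400] → [0.7744, -0.6271, 0.8643, -0.6293, -0.7771, 0.0000]
J3: z=[-0.5399, 0.4372, -0.7193] o=[-0.2128, 0.1723, -0.1170] → [-0.4722, -0.8323, -0.1514, -0.5399, 0.4372, -0.7193]
J4: z=[0.4874, 0.8591, 0.1563] o=[0.0411, 0.0738, -0.3675] → [-0.4031, 0.2928, -0.3520, 0.4874, 0.8591, 0.1563]
q̇ = J⁺·V = [-0.1410, -0.5410, 0.4680, 0.5450]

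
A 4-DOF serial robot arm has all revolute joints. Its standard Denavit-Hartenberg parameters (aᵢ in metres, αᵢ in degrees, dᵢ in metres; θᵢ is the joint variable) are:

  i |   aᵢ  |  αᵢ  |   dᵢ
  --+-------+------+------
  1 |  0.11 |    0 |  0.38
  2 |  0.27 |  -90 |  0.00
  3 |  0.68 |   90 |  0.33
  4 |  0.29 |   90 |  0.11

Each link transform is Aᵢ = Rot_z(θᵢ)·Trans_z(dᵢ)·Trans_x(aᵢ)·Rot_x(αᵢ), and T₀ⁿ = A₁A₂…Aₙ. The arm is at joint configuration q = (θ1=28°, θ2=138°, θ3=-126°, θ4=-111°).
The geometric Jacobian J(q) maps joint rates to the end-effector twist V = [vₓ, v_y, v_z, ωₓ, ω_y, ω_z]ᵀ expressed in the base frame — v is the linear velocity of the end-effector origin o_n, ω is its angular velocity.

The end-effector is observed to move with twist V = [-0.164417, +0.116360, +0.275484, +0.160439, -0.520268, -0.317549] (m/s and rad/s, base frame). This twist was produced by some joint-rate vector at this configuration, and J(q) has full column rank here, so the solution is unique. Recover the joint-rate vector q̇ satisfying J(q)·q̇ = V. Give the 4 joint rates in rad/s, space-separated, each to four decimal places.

o_n = [0.2357, -0.0440, 0.7814]
J₁: ẑ×o_n = [0.0440, 0.2357, -0.0000], ω = ẑ
J2: z=[0.0000, 0.0000, 1.0000] o=[0.0971, 0.0516, 0.3800] → [0.0956, 0.1386, -0.0000, 0.0000, 0.0000, 1.0000]
J3: z=[-0.2419, -0.9703, 0.0000] o=[-0.1649, 0.1170, 0.3800] → [-0.3895, 0.0971, 0.4276, -0.2419, -0.9703, 0.0000]
J4: z=[0.7850, -0.1957, -0.5878] o=[0.1431, -0.2999, 0.9301] → [0.1796, 0.0623, 0.2190, 0.7850, -0.1957, -0.5878]
q̇ = J⁺·V = [0.6700, -0.7830, 0.4660, 0.3480]

0.6700 -0.7830 0.4660 0.3480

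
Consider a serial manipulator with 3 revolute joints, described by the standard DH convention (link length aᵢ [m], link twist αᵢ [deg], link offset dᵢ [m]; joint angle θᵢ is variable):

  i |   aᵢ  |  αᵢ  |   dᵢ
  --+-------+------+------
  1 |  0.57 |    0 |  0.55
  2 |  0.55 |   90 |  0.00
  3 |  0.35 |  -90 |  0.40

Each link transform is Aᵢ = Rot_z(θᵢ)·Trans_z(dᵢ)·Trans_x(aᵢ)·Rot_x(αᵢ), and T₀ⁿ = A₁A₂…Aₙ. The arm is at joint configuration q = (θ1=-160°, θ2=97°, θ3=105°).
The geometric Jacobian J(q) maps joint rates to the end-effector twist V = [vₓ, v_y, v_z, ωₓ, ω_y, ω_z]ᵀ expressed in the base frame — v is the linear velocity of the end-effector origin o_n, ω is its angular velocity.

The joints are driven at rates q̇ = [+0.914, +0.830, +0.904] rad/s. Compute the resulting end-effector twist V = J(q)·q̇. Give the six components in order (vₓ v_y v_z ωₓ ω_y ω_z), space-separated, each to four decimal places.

1.0700 -0.4751 -0.0819 -0.8055 -0.4104 1.7440

o_n = [-0.6835, -0.7859, 0.8881]
J₁: ẑ×o_n = [0.7859, -0.6835, 0.0000], ω = ẑ
J2: z=[0.0000, 0.0000, 1.0000] o=[-0.5356, -0.1950, 0.5500] → [0.5909, -0.1478, 0.0000, 0.0000, 0.0000, 1.0000]
J3: z=[-0.8910, -0.4540, 0.0000] o=[-0.2859, -0.6850, 0.5500] → [-0.1535, 0.3012, -0.0906, -0.8910, -0.4540, 0.0000]
V = J·q̇ = [1.0700, -0.4751, -0.0819, -0.8055, -0.4104, 1.7440]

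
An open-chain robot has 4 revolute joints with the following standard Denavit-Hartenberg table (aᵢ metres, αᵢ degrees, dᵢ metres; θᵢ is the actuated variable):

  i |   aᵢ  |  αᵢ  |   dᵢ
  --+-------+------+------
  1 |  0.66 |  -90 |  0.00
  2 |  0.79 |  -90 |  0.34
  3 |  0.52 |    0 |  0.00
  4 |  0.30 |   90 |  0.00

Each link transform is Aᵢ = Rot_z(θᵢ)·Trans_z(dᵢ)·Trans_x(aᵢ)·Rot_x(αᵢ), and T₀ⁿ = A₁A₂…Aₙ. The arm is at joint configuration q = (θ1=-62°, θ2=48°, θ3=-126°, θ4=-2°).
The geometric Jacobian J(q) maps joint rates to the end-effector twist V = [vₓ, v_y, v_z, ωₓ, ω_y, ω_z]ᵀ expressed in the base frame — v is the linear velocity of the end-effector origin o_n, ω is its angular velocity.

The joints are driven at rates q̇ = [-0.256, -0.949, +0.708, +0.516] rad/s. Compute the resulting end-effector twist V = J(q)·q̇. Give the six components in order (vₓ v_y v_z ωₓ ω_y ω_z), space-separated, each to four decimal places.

o_n = [1.2844, -0.2917, -0.2227]
J₁: ẑ×o_n = [0.2917, 1.2844, -0.0000], ω = ẑ
J2: z=[0.8829, 0.4695, 0.0000] o=[0.3099, -0.5827, 0.0000] → [-0.1045, 0.1966, -0.2005, 0.8829, 0.4695, 0.0000]
J3: z=[-0.3489, 0.6562, -0.6691] o=[0.8582, -0.8899, -0.5871] → [0.6394, -0.1580, -0.4883, -0.3489, 0.6562, -0.6691]
J4: z=[-0.3489, 0.6562, -0.6691] o=[1.1337, -0.5118, -0.3599] → [0.2373, -0.0530, -0.1757, -0.3489, 0.6562, -0.6691]
V = J·q̇ = [0.5997, -0.6546, -0.2461, -1.2650, 0.3576, -1.0750]

0.5997 -0.6546 -0.2461 -1.2650 0.3576 -1.0750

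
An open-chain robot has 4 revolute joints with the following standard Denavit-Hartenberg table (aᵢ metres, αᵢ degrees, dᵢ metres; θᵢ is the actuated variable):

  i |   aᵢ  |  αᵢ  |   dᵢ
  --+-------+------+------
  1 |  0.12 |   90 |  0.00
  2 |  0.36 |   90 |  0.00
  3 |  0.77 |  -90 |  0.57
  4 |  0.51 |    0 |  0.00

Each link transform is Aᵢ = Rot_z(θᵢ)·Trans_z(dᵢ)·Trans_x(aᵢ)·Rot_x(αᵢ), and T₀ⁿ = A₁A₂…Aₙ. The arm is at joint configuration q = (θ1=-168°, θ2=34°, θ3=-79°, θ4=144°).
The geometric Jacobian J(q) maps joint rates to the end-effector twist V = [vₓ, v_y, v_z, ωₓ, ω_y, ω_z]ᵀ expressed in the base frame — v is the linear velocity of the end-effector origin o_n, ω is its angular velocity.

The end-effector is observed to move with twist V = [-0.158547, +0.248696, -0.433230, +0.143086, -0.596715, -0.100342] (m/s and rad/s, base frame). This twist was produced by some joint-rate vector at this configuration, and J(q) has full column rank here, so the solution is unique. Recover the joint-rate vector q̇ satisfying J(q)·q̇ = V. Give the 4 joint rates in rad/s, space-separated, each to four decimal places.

o_n = [-0.5395, -0.4733, 0.0154]
J₁: ẑ×o_n = [0.4733, -0.5395, 0.0000], ω = ẑ
J2: z=[-0.2079, 0.9781, 0.0000] o=[-0.1174, -0.0249, 0.0000] → [0.0151, 0.0032, 0.5061, -0.2079, 0.9781, 0.0000]
J3: z=[-0.5470, -0.1163, -0.8290] o=[-0.4093, -0.0870, 0.2013] → [-0.2987, 0.0062, 0.1962, -0.5470, -0.1163, -0.8290]
J4: z=[-0.8357, 0.0174, 0.5489] o=[-0.6831, -0.9179, -0.1891] → [-0.2405, 0.2497, -0.3740, -0.8357, 0.0174, 0.5489]
q̇ = J⁺·V = [-0.3960, -0.6430, -0.2540, 0.1550]

-0.3960 -0.6430 -0.2540 0.1550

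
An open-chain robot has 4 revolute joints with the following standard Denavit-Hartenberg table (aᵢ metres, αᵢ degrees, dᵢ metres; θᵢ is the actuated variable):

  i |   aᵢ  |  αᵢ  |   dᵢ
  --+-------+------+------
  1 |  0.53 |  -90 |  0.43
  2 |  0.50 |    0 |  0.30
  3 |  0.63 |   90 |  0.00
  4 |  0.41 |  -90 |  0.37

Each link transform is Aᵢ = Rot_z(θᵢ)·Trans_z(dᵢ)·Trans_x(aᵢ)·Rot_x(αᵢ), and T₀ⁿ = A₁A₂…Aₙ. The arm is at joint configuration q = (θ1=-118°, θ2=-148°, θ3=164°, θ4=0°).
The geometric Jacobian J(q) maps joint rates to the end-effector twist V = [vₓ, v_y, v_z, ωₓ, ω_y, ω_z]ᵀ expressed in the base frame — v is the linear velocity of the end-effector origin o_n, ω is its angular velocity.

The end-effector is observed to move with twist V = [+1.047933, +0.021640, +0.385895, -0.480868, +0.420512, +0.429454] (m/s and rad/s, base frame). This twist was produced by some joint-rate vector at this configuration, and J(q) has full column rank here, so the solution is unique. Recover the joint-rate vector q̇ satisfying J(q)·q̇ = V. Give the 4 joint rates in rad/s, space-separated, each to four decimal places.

o_n = [-0.3021, -1.2072, 0.7640]
J₁: ẑ×o_n = [1.2072, -0.3021, 0.0000], ω = ẑ
J2: z=[0.8829, -0.4695, 0.0000] o=[-0.2488, -0.4680, 0.4300] → [-0.1568, -0.2949, -0.6777, 0.8829, -0.4695, 0.0000]
J3: z=[0.8829, -0.4695, 0.0000] o=[0.2151, -0.2344, 0.6950] → [-0.0324, -0.0609, -1.1017, 0.8829, -0.4695, 0.0000]
J4: z=[-0.1294, -0.2434, 0.9613] o=[-0.0692, -0.7691, 0.5213] → [0.3620, -0.1925, 0.0000, -0.1294, -0.2434, 0.9613]
q̇ = J⁺·V = [0.9370, -0.7060, 0.0840, -0.5280]

0.9370 -0.7060 0.0840 -0.5280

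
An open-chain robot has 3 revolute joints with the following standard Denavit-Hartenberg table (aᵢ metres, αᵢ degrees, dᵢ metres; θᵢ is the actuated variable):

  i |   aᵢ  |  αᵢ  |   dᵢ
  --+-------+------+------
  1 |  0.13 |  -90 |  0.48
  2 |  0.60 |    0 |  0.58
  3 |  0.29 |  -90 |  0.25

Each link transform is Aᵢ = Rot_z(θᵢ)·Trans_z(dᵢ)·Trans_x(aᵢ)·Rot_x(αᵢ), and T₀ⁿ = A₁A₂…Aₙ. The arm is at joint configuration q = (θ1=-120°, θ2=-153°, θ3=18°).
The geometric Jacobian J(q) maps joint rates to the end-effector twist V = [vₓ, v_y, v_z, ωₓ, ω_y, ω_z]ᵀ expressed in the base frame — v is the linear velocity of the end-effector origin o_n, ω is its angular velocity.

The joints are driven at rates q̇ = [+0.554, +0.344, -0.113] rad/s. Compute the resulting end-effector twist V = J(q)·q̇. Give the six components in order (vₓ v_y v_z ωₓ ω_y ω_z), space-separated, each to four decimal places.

-0.1331 0.4449 0.2313 0.2001 -0.1155 0.5540

o_n = [1.0236, 0.1130, 0.9575]
J₁: ẑ×o_n = [-0.1130, 1.0236, 0.0000], ω = ẑ
J2: z=[0.8660, -0.5000, 0.0000] o=[-0.0650, -0.1126, 0.4800] → [-0.2387, -0.4135, 0.7397, 0.8660, -0.5000, 0.0000]
J3: z=[0.8660, -0.5000, 0.0000] o=[0.7046, 0.0604, 0.7524] → [-0.1025, -0.1776, 0.2051, 0.8660, -0.5000, 0.0000]
V = J·q̇ = [-0.1331, 0.4449, 0.2313, 0.2001, -0.1155, 0.5540]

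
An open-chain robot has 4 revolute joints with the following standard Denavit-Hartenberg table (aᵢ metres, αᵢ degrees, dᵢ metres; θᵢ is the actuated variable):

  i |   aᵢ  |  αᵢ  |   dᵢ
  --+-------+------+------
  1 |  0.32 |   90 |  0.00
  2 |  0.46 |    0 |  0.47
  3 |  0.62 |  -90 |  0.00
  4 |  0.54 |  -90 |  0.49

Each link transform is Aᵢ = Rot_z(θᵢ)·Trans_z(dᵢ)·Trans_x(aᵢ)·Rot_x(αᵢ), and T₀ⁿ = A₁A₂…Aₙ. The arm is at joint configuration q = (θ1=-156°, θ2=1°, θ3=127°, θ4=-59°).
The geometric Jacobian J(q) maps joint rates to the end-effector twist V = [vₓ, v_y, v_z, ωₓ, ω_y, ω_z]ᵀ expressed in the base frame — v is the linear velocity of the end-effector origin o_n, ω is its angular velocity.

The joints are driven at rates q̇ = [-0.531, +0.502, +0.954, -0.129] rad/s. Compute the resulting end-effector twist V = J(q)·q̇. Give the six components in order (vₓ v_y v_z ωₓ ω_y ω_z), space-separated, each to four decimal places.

0.9825 0.3842 -1.1834 -0.6851 1.2888 -0.4516

o_n = [-0.2341, 0.9169, 0.4141]
J₁: ẑ×o_n = [-0.9169, -0.2341, 0.0000], ω = ẑ
J2: z=[-0.4067, 0.9135, 0.0000] o=[-0.2923, -0.1302, 0.0000] → [0.3783, 0.1684, -0.4791, -0.4067, 0.9135, 0.0000]
J3: z=[-0.4067, 0.9135, 0.0000] o=[-0.9037, 0.1121, 0.0080] → [0.3709, 0.1652, -0.9391, -0.4067, 0.9135, 0.0000]
J4: z=[0.7199, 0.3205, -0.6157] o=[-0.5550, 0.2674, 0.4966] → [0.3735, -0.1382, 0.3647, 0.7199, 0.3205, -0.6157]
V = J·q̇ = [0.9825, 0.3842, -1.1834, -0.6851, 1.2888, -0.4516]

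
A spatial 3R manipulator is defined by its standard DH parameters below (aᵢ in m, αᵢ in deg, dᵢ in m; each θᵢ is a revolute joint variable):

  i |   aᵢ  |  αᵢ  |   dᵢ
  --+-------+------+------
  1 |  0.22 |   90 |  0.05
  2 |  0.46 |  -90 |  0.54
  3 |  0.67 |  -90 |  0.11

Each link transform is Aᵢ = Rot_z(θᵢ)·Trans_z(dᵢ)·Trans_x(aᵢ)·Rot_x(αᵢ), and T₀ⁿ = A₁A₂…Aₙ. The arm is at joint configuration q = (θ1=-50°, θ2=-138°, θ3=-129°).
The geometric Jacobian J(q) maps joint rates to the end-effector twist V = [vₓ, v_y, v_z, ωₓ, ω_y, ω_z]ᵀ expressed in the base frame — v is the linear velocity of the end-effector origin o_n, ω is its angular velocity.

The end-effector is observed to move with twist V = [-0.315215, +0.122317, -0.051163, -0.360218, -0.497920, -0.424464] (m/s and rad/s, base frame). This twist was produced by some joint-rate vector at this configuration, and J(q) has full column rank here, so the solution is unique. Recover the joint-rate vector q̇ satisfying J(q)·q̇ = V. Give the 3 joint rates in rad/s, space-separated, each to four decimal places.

o_n = [-0.6421, -0.8849, -0.0574]
J₁: ẑ×o_n = [0.8849, -0.6421, 0.0000], ω = ẑ
J2: z=[-0.7660, -0.6428, 0.0000] o=[0.1414, -0.1685, 0.0500] → [0.0690, -0.0823, 0.0451, -0.7660, -0.6428, 0.0000]
J3: z=[0.4301, -0.5126, -0.7431] o=[-0.4920, -0.2538, -0.2578] → [-0.5717, 0.0254, -0.3484, 0.4301, -0.5126, -0.7431]
q̇ = J⁺·V = [-0.2580, 0.5960, 0.2240]

-0.2580 0.5960 0.2240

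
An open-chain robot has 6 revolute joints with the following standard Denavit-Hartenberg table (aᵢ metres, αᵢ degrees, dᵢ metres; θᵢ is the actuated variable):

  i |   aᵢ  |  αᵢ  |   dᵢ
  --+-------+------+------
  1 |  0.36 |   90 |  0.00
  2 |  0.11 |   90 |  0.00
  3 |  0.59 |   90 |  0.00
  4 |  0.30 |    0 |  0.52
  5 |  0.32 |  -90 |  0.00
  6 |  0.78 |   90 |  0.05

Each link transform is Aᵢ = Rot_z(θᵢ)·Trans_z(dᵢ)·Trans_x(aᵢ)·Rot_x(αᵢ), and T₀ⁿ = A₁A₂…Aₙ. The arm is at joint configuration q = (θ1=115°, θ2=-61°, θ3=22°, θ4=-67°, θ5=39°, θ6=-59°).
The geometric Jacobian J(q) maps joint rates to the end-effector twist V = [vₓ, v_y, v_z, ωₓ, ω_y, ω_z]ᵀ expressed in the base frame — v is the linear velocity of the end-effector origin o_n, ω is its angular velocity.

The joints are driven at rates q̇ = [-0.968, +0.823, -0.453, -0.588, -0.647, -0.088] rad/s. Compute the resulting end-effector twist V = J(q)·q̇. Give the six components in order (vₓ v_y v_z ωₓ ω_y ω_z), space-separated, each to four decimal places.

-0.2548 2.1127 2.2451 1.6761 1.0258 -0.2726

o_n = [-1.2711, 1.3308, -1.3182]
J₁: ẑ×o_n = [-1.3308, -1.2711, 0.0000], ω = ẑ
J2: z=[0.9063, 0.4226, 0.0000] o=[-0.1521, 0.3263, 0.0000] → [-0.5571, 1.1947, 1.3834, 0.9063, 0.4226, 0.0000]
J3: z=[0.3696, -0.7927, -0.4848] o=[-0.1747, 0.3746, -0.0962] → [1.4322, 0.9833, -0.5157, 0.3696, -0.7927, -0.4848]
J4: z=[-0.9171, -0.2272, -0.3276] o=[-0.0865, 0.7084, -0.5747] → [0.3729, -0.2937, -0.8401, -0.9171, -0.2272, -0.3276]
J5: z=[-0.9171, -0.2272, -0.3276] o=[-0.6479, 0.8754, -0.7062] → [0.2883, -0.3570, -0.5593, -0.9171, -0.2272, -0.3276]
J6: z=[0.3966, -0.4343, -0.8088] o=[-0.6612, 1.1543, -0.8625] → [0.3407, 0.6741, -0.1949, 0.3966, -0.4343, -0.8088]
V = J·q̇ = [-0.2548, 2.1127, 2.2451, 1.6761, 1.0258, -0.2726]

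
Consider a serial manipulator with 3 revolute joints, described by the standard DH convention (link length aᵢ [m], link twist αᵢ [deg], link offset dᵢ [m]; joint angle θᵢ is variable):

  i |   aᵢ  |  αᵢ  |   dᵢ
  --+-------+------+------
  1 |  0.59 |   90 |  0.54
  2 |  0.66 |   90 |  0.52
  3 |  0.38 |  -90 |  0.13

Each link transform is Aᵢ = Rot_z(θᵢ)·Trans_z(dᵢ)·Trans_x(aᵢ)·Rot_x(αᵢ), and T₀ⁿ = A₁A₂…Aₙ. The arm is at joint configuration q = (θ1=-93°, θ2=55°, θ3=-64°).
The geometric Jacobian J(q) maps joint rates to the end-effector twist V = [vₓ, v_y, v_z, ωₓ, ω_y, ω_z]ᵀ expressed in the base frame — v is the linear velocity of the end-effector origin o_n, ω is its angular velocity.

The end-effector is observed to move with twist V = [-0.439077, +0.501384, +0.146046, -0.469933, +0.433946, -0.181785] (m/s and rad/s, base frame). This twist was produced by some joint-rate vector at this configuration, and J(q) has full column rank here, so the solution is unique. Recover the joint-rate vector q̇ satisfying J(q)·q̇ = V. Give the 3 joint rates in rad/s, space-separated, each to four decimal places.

-0.4680 0.4920 -0.4990

o_n = [-0.2395, -1.1597, 1.1425]
J₁: ẑ×o_n = [1.1597, -0.2395, 0.0000], ω = ẑ
J2: z=[-0.9986, 0.0523, 0.0000] o=[-0.0309, -0.5892, 0.5400] → [0.0315, 0.6017, 0.5806, -0.9986, 0.0523, 0.0000]
J3: z=[-0.0429, -0.8180, -0.5736] o=[-0.5700, -0.9400, 1.0806] → [-0.1766, -0.1869, 0.2798, -0.0429, -0.8180, -0.5736]
q̇ = J⁺·V = [-0.4680, 0.4920, -0.4990]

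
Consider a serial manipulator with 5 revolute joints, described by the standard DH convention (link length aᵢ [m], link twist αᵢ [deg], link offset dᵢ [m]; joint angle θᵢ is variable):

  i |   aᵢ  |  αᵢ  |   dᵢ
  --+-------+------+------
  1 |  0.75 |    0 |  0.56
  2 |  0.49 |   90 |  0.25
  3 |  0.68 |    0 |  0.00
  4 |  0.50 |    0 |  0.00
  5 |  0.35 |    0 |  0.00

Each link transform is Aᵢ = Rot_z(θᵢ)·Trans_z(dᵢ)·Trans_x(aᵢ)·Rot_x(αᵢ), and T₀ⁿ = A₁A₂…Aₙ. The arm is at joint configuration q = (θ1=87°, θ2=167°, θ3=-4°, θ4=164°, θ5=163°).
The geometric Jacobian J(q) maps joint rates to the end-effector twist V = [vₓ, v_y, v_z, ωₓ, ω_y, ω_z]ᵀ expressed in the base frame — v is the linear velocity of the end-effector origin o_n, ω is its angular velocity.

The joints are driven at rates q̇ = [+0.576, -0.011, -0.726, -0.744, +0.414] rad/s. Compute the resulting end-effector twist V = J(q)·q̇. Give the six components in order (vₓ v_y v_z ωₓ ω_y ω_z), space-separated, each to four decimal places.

o_n = [-0.2303, -0.1912, 0.7229]
J₁: ẑ×o_n = [0.1912, -0.2303, 0.0000], ω = ẑ
J2: z=[0.0000, 0.0000, 1.0000] o=[0.0393, 0.7490, 0.5600] → [0.9401, -0.2696, 0.0000, 0.0000, 0.0000, 1.0000]
J3: z=[-0.9613, 0.2756, 0.0000] o=[-0.0958, 0.2780, 0.8100] → [-0.0240, -0.0837, 0.4880, -0.9613, 0.2756, 0.0000]
J4: z=[-0.9613, 0.2756, 0.0000] o=[-0.2828, -0.3741, 0.7626] → [-0.0109, -0.0381, -0.1903, -0.9613, 0.2756, 0.0000]
J5: z=[-0.9613, 0.2756, 0.0000] o=[-0.1533, 0.0775, 0.9336] → [-0.0581, -0.2025, 0.2795, -0.9613, 0.2756, 0.0000]
V = J·q̇ = [0.1013, -0.1244, -0.0970, 1.0151, -0.2911, 0.5650]

0.1013 -0.1244 -0.0970 1.0151 -0.2911 0.5650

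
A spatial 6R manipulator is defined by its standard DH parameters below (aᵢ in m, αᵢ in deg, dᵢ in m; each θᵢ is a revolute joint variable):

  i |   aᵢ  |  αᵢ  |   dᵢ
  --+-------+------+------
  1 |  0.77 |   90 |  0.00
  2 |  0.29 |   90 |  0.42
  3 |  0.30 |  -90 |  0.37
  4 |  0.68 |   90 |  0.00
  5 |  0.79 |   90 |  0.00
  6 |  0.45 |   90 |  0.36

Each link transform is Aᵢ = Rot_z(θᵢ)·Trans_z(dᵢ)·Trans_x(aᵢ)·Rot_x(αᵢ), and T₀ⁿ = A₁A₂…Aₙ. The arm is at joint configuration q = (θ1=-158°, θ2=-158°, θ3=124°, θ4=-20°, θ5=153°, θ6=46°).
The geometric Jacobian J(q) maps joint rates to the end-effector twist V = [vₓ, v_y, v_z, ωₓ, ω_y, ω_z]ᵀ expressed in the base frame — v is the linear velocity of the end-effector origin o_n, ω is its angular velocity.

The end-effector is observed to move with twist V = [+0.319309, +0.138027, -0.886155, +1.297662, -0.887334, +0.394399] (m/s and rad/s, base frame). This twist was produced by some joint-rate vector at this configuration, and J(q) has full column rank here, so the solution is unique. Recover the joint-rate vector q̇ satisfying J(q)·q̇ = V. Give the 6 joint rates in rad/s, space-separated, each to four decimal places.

-0.8350 -0.7290 0.8390 0.8600 0.8200 -0.9240

o_n = [-0.8641, -0.3390, 0.7397]
J₁: ẑ×o_n = [0.3390, -0.8641, 0.0000], ω = ẑ
J2: z=[-0.3746, 0.9272, 0.0000] o=[-0.7139, -0.2884, 0.0000] → [0.6859, 0.2771, 0.1581, -0.3746, 0.9272, 0.0000]
J3: z=[0.3473, 0.1403, 0.9272] o=[-0.6220, 0.2017, -0.1086] → [0.6204, -0.5191, -0.1538, 0.3473, 0.1403, 0.9272]
J4: z=[-0.5032, -0.8064, 0.3106] o=[-0.7308, 0.4260, 0.2973] → [-0.1193, 0.1813, 0.2775, -0.5032, -0.8064, 0.3106]
J5: z=[0.5970, -0.0646, 0.7996] o=[-1.1557, 0.8257, 0.6468] → [0.9253, 0.1777, -0.6765, 0.5970, -0.0646, 0.7996]
J6: z=[-0.7320, -0.4517, 0.5100] o=[-0.8964, 0.1227, 0.3964] → [0.0804, 0.2678, 0.3526, -0.7320, -0.4517, 0.5100]
q̇ = J⁺·V = [-0.8350, -0.7290, 0.8390, 0.8600, 0.8200, -0.9240]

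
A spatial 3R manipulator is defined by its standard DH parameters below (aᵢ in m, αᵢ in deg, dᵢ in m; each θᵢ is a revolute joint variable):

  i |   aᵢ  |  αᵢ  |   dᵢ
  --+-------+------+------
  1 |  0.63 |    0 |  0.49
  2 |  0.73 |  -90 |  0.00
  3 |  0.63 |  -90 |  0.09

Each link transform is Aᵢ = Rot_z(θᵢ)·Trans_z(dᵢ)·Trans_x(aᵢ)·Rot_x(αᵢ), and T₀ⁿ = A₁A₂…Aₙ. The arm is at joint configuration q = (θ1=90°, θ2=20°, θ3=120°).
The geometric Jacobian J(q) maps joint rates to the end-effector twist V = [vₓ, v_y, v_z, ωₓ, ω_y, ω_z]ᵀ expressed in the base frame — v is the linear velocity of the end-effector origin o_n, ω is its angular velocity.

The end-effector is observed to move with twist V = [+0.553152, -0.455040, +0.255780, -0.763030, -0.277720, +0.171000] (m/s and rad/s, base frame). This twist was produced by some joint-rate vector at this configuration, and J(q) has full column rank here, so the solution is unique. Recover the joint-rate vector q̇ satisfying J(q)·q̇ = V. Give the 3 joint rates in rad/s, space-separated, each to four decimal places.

-0.7350 0.9060 0.8120

o_n = [-0.2265, 0.9892, -0.0556]
J₁: ẑ×o_n = [-0.9892, -0.2265, 0.0000], ω = ẑ
J2: z=[0.0000, 0.0000, 1.0000] o=[0.0000, 0.6300, 0.4900] → [-0.3592, -0.2265, 0.0000, 0.0000, 0.0000, 1.0000]
J3: z=[-0.9397, -0.3420, 0.0000] o=[-0.2497, 1.3160, 0.4900] → [0.1866, -0.5127, 0.3150, -0.9397, -0.3420, 0.0000]
q̇ = J⁺·V = [-0.7350, 0.9060, 0.8120]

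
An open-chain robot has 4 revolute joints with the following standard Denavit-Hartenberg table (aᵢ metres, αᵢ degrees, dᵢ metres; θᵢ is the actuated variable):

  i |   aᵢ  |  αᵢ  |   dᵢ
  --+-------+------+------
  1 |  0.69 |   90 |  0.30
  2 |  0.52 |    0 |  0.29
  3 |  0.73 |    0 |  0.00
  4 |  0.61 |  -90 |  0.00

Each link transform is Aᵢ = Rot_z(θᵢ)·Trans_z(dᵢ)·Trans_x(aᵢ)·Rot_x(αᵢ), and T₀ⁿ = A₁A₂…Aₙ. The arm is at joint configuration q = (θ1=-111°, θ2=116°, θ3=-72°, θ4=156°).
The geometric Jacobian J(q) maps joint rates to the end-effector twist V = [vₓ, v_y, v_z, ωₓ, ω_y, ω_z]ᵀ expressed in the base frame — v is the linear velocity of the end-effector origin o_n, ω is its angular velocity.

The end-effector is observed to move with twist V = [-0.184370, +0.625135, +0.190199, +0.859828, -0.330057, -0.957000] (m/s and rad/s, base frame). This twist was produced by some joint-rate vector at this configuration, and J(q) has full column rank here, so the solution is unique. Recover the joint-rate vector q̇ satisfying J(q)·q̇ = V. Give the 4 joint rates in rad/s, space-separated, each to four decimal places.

-0.9570 0.5440 -0.9510 -0.5140

o_n = [-0.4191, -0.2825, 1.0658]
J₁: ẑ×o_n = [0.2825, -0.4191, 0.0000], ω = ẑ
J2: z=[-0.9336, 0.3584, 0.0000] o=[-0.2473, -0.6442, 0.3000] → [0.2745, 0.7150, -0.2760, -0.9336, 0.3584, 0.0000]
J3: z=[-0.9336, 0.3584, 0.0000] o=[-0.4363, -0.3274, 0.7674] → [0.1070, 0.2786, -0.0481, -0.9336, 0.3584, 0.0000]
J4: z=[-0.9336, 0.3584, 0.0000] o=[-0.6245, -0.8177, 1.2745] → [-0.0748, -0.1948, -0.5732, -0.9336, 0.3584, 0.0000]
q̇ = J⁺·V = [-0.9570, 0.5440, -0.9510, -0.5140]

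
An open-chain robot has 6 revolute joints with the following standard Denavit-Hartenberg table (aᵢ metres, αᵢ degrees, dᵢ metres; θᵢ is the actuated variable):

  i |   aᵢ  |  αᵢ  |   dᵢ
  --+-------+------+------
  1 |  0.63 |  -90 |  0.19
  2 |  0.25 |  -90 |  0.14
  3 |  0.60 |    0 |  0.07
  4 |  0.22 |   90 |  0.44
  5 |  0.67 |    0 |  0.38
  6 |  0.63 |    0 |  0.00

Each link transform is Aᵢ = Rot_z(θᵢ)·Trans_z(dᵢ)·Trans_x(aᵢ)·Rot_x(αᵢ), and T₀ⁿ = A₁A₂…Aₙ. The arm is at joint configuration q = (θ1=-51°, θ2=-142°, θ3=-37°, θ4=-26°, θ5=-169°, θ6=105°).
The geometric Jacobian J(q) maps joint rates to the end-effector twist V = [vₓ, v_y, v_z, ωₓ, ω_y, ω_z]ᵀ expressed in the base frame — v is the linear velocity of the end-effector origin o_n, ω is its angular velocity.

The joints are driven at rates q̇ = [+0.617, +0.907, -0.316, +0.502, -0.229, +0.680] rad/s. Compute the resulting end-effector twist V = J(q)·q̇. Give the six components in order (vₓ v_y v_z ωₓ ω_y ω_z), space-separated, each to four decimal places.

0.3943 0.4570 0.5426 1.1353 0.3646 0.5162

o_n = [0.5795, 0.1261, 0.2403]
J₁: ẑ×o_n = [-0.1261, 0.5795, 0.0000], ω = ẑ
J2: z=[0.7771, 0.6293, 0.0000] o=[0.3965, -0.4896, 0.1900] → [0.0316, -0.0391, 0.3633, 0.7771, 0.6293, 0.0000]
J3: z=[0.3874, -0.4785, 0.7880] o=[0.3813, -0.2484, 0.3439] → [-0.2455, 0.1963, 0.2399, 0.3874, -0.4785, 0.7880]
J4: z=[0.3874, -0.4785, 0.7880] o=[0.4514, 0.2388, 0.6941] → [0.3059, 0.2767, 0.0176, 0.3874, -0.4785, 0.7880]
J5: z=[0.7947, -0.2599, -0.5486] o=[0.7247, 0.2128, 1.1023] → [0.1765, 0.7647, -0.1066, 0.7947, -0.2599, -0.5486]
J6: z=[0.7947, -0.2599, -0.5486] o=[0.6698, -0.3764, 0.6093] → [0.3716, 0.3428, 0.3759, 0.7947, -0.2599, -0.5486]
V = J·q̇ = [0.3943, 0.4570, 0.5426, 1.1353, 0.3646, 0.5162]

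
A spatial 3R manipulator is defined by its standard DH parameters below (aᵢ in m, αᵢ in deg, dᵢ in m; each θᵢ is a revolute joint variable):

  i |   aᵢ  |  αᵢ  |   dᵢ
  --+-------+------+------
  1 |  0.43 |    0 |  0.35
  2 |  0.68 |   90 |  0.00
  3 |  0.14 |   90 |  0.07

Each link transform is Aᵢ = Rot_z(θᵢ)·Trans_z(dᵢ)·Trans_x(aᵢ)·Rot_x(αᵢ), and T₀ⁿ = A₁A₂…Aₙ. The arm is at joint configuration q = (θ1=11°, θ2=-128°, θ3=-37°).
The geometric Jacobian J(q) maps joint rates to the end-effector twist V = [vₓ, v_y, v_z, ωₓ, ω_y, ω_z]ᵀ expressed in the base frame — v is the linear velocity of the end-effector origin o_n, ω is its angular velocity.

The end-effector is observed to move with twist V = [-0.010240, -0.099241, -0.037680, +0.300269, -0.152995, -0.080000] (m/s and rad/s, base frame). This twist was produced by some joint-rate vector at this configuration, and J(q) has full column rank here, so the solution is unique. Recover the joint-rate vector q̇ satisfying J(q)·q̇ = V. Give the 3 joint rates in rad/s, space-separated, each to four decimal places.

o_n = [0.0003, -0.5917, 0.2657]
J₁: ẑ×o_n = [0.5917, 0.0003, -0.0000], ω = ẑ
J2: z=[0.0000, 0.0000, 1.0000] o=[0.4221, 0.0820, 0.3500] → [0.6737, -0.4218, 0.0000, 0.0000, 0.0000, 1.0000]
J3: z=[-0.8910, 0.4540, 0.0000] o=[0.1134, -0.5238, 0.3500] → [-0.0383, -0.0751, 0.1118, -0.8910, 0.4540, 0.0000]
q̇ = J⁺·V = [-0.3750, 0.2950, -0.3370]

-0.3750 0.2950 -0.3370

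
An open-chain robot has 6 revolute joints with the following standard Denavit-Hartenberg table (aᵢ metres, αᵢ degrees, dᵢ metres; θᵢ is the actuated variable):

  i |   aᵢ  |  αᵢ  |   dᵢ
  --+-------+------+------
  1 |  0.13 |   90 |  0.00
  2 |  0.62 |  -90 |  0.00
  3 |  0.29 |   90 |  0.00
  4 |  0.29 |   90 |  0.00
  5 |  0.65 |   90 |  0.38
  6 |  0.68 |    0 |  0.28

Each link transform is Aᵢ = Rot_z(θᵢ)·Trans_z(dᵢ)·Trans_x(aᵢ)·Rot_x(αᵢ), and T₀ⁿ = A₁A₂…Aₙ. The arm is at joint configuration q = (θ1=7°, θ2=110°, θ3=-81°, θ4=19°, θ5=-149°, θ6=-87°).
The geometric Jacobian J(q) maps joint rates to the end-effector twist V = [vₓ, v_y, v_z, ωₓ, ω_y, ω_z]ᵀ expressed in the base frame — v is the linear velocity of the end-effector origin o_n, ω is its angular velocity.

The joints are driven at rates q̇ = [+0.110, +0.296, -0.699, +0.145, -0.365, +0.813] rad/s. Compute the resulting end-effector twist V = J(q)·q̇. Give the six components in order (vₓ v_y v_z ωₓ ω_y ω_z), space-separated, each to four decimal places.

o_n = [-0.2662, 0.2092, 0.6070]
J₁: ẑ×o_n = [-0.2092, -0.2662, 0.0000], ω = ẑ
J2: z=[0.1219, -0.9925, 0.0000] o=[0.1290, 0.0158, 0.0000] → [-0.6024, -0.0740, -0.3687, 0.1219, -0.9925, 0.0000]
J3: z=[-0.9327, -0.1145, -0.3420] o=[-0.0814, -0.0100, 0.5826] → [0.0722, 0.0859, -0.2256, -0.9327, -0.1145, -0.3420]
J4: z=[0.3544, -0.1141, -0.9281] o=[-0.0619, -0.2962, 0.6252] → [0.4711, 0.1961, 0.1558, 0.3544, -0.1141, -0.9281]
J5: z=[0.9038, -0.2130, 0.3712] o=[-0.1316, -0.5776, 0.6333] → [-0.2865, -0.0262, 0.6824, 0.9038, -0.2130, 0.3712]
J6: z=[0.4274, 0.4020, -0.8098] o=[0.2270, -0.0797, 1.0696] → [0.0480, 0.5972, 0.3217, 0.4274, 0.4020, -0.8098]
V = J·q̇ = [-0.0399, 0.4123, 0.0836, 0.7570, 0.1743, -0.5794]

-0.0399 0.4123 0.0836 0.7570 0.1743 -0.5794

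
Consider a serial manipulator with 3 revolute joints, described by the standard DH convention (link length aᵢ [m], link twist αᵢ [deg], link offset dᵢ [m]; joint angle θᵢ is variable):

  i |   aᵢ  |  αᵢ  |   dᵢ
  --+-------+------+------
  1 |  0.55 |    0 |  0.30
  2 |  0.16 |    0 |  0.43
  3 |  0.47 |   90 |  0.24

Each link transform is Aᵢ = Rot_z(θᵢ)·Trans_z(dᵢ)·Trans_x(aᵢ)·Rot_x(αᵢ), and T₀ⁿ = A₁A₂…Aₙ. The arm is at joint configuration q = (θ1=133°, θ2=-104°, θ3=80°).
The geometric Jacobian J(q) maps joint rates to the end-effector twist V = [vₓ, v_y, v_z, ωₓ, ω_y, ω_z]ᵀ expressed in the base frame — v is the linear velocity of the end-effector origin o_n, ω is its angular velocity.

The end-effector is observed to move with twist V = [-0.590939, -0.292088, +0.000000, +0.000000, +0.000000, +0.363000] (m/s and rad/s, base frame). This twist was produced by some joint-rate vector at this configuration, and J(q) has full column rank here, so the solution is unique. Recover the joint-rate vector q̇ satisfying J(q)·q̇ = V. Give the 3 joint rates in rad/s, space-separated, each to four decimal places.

o_n = [-0.3882, 0.9242, 0.9700]
J₁: ẑ×o_n = [-0.9242, -0.3882, 0.0000], ω = ẑ
J2: z=[0.0000, 0.0000, 1.0000] o=[-0.3751, 0.4022, 0.3000] → [-0.5220, -0.0131, 0.0000, 0.0000, 0.0000, 1.0000]
J3: z=[0.0000, 0.0000, 1.0000] o=[-0.2352, 0.4798, 0.7300] → [-0.4444, -0.1530, 0.0000, 0.0000, 0.0000, 1.0000]
q̇ = J⁺·V = [0.9190, -0.1460, -0.4100]

0.9190 -0.1460 -0.4100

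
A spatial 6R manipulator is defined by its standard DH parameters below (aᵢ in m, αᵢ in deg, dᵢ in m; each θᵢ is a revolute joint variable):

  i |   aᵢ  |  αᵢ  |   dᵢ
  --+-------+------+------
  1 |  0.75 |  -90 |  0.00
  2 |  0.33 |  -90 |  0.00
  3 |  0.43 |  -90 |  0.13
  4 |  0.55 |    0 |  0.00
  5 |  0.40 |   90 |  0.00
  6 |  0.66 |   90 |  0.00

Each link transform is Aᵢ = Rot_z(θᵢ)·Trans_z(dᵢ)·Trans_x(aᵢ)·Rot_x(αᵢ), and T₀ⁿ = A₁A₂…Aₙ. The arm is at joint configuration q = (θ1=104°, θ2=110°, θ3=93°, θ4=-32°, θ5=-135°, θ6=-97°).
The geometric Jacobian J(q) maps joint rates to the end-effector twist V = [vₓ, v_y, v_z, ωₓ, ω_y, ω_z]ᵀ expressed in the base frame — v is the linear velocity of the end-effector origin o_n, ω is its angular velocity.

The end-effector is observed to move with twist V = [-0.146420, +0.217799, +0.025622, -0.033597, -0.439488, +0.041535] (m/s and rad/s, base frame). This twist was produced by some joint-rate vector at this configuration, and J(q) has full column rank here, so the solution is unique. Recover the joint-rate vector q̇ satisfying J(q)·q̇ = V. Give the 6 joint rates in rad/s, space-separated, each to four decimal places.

0.7640 0.3140 -0.4250 -0.5710 -0.2590 -0.5860

o_n = [0.6098, 0.1111, -0.7273]
J₁: ẑ×o_n = [-0.1111, 0.6098, 0.0000], ω = ẑ
J2: z=[-0.9703, -0.2419, 0.0000] o=[-0.1814, 0.7277, 0.0000] → [0.1760, -0.7057, 0.7897, -0.9703, -0.2419, 0.0000]
J3: z=[0.2273, -0.9118, 0.3420] o=[-0.1541, 0.6182, -0.3101] → [0.5539, 0.3561, 0.5812, 0.2273, -0.9118, 0.3420]
J4: z=[-0.1334, 0.3187, 0.9384] o=[0.2902, 0.6110, -0.2445] → [0.3152, 0.2355, -0.0352, -0.1334, 0.3187, 0.9384]
J5: z=[-0.1334, 0.3187, 0.9384] o=[0.8064, 0.4661, -0.1219] → [0.1401, -0.2653, 0.1100, -0.1334, 0.3187, 0.9384]
J6: z=[-0.4385, 0.8302, -0.3443] o=[0.4509, 0.2831, -0.1103] → [-0.5715, -0.3253, -0.0565, -0.4385, 0.8302, -0.3443]
q̇ = J⁺·V = [0.7640, 0.3140, -0.4250, -0.5710, -0.2590, -0.5860]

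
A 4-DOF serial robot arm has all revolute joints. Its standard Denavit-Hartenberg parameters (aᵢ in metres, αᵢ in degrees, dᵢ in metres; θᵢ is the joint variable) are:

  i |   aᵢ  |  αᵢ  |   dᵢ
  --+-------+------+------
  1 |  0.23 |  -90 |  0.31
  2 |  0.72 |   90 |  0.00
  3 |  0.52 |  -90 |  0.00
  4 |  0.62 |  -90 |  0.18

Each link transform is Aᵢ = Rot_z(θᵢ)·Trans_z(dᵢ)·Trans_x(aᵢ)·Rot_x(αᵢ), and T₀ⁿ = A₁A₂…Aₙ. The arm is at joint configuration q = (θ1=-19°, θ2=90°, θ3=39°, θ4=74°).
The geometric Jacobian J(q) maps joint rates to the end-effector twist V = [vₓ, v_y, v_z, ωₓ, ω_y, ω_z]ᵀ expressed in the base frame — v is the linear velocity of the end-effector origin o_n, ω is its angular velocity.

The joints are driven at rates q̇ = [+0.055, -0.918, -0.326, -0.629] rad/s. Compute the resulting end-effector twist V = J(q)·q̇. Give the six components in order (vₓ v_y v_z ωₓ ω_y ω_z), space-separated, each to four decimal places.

1.0897 -0.2931 -1.0258 -0.7663 -1.2240 -0.3408

o_n = [-0.1589, 0.6625, -0.8336]
J₁: ẑ×o_n = [-0.6625, -0.1589, 0.0000], ω = ẑ
J2: z=[0.3256, 0.9455, 0.0000] o=[0.2175, -0.0749, 0.3100] → [-1.0813, 0.3723, 0.5960, 0.3256, 0.9455, 0.0000]
J3: z=[0.9455, -0.3256, 0.0000] o=[0.2175, -0.0749, -0.4100] → [0.1379, 0.4006, 0.5747, 0.9455, -0.3256, 0.0000]
J4: z=[0.2530, 0.7348, 0.6293] o=[0.3240, 0.2345, -0.8141] → [-0.2837, -0.2990, 0.4632, 0.2530, 0.7348, 0.6293]
V = J·q̇ = [1.0897, -0.2931, -1.0258, -0.7663, -1.2240, -0.3408]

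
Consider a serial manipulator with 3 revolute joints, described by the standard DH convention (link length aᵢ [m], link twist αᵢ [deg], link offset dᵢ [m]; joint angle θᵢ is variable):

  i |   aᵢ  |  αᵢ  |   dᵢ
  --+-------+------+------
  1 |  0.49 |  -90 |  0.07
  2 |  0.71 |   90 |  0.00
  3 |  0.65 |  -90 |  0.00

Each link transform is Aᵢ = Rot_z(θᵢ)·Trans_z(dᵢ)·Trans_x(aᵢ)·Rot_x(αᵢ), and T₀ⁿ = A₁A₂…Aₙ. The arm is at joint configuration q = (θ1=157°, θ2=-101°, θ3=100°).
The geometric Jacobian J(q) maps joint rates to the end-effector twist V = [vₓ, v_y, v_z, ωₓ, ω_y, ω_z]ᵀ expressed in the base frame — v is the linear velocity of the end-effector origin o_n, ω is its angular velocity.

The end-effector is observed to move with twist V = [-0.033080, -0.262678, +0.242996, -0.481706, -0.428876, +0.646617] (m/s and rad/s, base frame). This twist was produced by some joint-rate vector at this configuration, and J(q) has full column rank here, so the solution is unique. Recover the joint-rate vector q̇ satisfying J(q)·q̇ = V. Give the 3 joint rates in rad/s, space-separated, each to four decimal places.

o_n = [-0.5963, -0.4423, 0.6562]
J₁: ẑ×o_n = [0.4423, -0.5963, 0.0000], ω = ẑ
J2: z=[-0.3907, -0.9205, 0.0000] o=[-0.4510, 0.1915, 0.0700] → [-0.5396, 0.2290, 0.1139, -0.3907, -0.9205, 0.0000]
J3: z=[0.9036, -0.3836, -0.1908] o=[-0.3263, 0.1385, 0.7670] → [-0.0683, 0.1516, -0.6284, 0.9036, -0.3836, -0.1908]
q̇ = J⁺·V = [0.5930, 0.5830, -0.2810]

0.5930 0.5830 -0.2810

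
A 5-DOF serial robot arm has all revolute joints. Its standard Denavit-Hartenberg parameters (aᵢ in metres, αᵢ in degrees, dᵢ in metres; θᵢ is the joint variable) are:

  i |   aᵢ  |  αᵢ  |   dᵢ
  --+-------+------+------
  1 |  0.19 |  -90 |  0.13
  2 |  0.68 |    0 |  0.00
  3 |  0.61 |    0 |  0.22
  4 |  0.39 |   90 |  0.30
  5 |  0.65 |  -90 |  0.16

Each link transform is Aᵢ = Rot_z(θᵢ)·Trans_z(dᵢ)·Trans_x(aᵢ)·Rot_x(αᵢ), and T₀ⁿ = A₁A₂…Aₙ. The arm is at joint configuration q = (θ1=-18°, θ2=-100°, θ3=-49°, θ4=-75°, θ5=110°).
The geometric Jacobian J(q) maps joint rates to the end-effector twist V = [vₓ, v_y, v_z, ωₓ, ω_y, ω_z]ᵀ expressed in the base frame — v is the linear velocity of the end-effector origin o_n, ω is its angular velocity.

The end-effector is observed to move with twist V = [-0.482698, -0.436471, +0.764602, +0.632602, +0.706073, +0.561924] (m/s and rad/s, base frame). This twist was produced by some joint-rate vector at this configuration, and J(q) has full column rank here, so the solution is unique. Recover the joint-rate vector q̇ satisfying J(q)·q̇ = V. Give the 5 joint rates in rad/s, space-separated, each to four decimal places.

0.9590 0.6760 0.1700 0.0210 0.5520

o_n = [-0.0885, 1.2177, 0.8823]
J₁: ẑ×o_n = [-1.2177, -0.0885, 0.0000], ω = ẑ
J2: z=[0.3090, 0.9511, 0.0000] o=[0.1807, -0.0587, 0.1300] → [0.7154, -0.2325, 0.6504, 0.3090, 0.9511, 0.0000]
J3: z=[0.3090, 0.9511, 0.0000] o=[0.0684, -0.0222, 0.7997] → [0.0786, -0.0255, 0.5324, 0.3090, 0.9511, 0.0000]
J4: z=[0.3090, 0.9511, 0.0000] o=[-0.3609, 0.3486, 1.1138] → [-0.2202, 0.0716, 0.0095, 0.3090, 0.9511, 0.0000]
J5: z=[0.6607, -0.2147, -0.7193] o=[-0.5350, 0.7206, 0.8429] → [0.3492, -0.3472, 0.4243, 0.6607, -0.2147, -0.7193]
q̇ = J⁺·V = [0.9590, 0.6760, 0.1700, 0.0210, 0.5520]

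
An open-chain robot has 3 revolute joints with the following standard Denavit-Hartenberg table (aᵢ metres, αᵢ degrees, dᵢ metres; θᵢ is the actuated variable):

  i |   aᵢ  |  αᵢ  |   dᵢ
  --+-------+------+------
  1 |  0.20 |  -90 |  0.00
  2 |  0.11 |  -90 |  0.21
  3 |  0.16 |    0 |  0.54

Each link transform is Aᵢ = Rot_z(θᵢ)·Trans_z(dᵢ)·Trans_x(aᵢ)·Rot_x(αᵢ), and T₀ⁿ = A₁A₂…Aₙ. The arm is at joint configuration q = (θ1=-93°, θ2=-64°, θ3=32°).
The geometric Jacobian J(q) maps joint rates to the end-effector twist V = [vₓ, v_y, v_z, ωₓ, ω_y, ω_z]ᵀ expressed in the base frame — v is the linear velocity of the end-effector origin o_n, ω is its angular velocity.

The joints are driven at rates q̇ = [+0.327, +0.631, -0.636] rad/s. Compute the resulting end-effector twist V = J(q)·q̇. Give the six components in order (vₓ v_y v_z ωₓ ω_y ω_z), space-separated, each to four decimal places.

o_n = [0.0835, -0.7985, -0.0159]
J₁: ẑ×o_n = [0.7985, 0.0835, -0.0000], ω = ẑ
J2: z=[0.9986, -0.0523, 0.0000] o=[-0.0105, -0.1997, 0.0000] → [0.0008, 0.0159, -0.5931, 0.9986, -0.0523, 0.0000]
J3: z=[-0.0470, -0.8976, -0.4384] o=[0.1967, -0.2589, 0.0989] → [-0.1336, 0.0442, -0.0762, -0.0470, -0.8976, -0.4384]
V = J·q̇ = [0.3466, 0.0092, -0.3257, 0.6601, 0.5378, 0.6058]

0.3466 0.0092 -0.3257 0.6601 0.5378 0.6058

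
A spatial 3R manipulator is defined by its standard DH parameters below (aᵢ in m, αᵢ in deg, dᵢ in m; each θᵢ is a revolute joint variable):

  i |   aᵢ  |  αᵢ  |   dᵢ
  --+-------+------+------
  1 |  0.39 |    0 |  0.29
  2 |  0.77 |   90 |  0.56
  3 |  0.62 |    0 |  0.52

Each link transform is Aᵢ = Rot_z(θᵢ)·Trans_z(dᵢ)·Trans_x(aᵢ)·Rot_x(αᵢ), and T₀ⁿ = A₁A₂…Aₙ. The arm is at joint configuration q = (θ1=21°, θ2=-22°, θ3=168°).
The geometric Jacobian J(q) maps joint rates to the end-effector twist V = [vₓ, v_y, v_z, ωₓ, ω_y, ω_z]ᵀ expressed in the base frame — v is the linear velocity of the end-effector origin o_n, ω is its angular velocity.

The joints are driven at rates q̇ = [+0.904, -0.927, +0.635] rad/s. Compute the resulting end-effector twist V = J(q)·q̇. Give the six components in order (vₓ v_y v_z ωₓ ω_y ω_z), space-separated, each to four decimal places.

o_n = [0.5185, -0.3830, 0.9789]
J₁: ẑ×o_n = [0.3830, 0.5185, -0.0000], ω = ẑ
J2: z=[0.0000, 0.0000, 1.0000] o=[0.3641, 0.1398, 0.2900] → [0.5228, 0.1544, -0.0000, 0.0000, 0.0000, 1.0000]
J3: z=[-0.0175, -0.9998, 0.0000] o=[1.1340, 0.1263, 0.8500] → [-0.1289, 0.0022, -0.6065, -0.0175, -0.9998, 0.0000]
V = J·q̇ = [-0.2202, 0.3270, -0.3851, -0.0111, -0.6349, -0.0230]

-0.2202 0.3270 -0.3851 -0.0111 -0.6349 -0.0230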